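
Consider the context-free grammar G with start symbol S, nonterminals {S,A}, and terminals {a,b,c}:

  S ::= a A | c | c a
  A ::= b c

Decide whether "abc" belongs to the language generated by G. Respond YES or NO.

Convert to CNF:
  S -> T1 T2 | T2 A | c
  A -> T0 T1
  T0 -> b
  T1 -> c
  T2 -> a

Fill CYK table bottom-up:
  cell(0,0) a: {T2}  orig:{}
  cell(1,1) b: {T0}  orig:{}
  cell(2,2) c: {S,T1}  orig:{S}
  cell(0,1) ab: ∅
  cell(1,2) bc: {A}
  cell(0,2) abc: {S}

S ∈ T[0,2] ⇒ YES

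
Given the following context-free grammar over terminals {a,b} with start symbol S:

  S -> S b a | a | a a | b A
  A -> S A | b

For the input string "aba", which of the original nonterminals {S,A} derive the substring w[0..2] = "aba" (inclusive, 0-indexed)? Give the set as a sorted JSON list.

CNF form of G:
  S -> S X2 | T0 A | T1 T1 | a
  A -> S A | b
  T0 -> b
  T1 -> a
  X2 -> T0 T1

CYK table (by increasing span), restricted to cells inside w[0..2]:
  [0..0]={S,T1}  "a"  orig:{S}
  [1..1]={A,T0}  "b"  orig:{A}
  [2..2]={S,T1}  "a"  orig:{S}
  [0..1]={A}  "ab"
  [1..2]={X2}  "ba"  orig:{}
  [0..2]={S}  "aba"

Original NTs in T[0,2] deriving "aba": ["S"]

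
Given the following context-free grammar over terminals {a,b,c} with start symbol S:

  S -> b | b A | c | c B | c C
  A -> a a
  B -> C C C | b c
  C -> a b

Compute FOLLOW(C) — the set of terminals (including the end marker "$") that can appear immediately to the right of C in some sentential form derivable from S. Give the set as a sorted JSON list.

FIRST iteration:
iter 1:
  A via A→a a: +{a}
  B via B→b c: +{b}
  C via C→a b: +{a}
  S via S→b: +{b}
  S via S→c: +{c}
  FIRST[S]={b,c}  FIRST[A]={a}  FIRST[B]={b}  FIRST[C]={a}
iter 2:
  B via B→C C C: +{a}
  FIRST[S]={b,c}  FIRST[A]={a}  FIRST[B]={a,b}  FIRST[C]={a}
iter 3: done
  FIRST[S]={b,c}  FIRST[A]={a}  FIRST[B]={a,b}  FIRST[C]={a}

Compute FOLLOW by fixpoint:
initialize: $ ∈ FOLLOW(S)
[1]
  B→C C C: FOLLOW(C) ⊇ FIRST(C) = {a}; new: +{a}
  S→b A: FOLLOW(A) ⊇ FOLLOW(S) ⊇ {$}; new: +{$}
  S→c B: FOLLOW(B) ⊇ FOLLOW(S) ⊇ {$}; new: +{$}
  S→c C: FOLLOW(C) ⊇ FOLLOW(S) ⊇ {$}; new: +{$}
  FOLLOW[S]={$}  FOLLOW[A]={$}  FOLLOW[B]={$}  FOLLOW[C]={$,a}
[2] (no change)
  FOLLOW[S]={$}  FOLLOW[A]={$}  FOLLOW[B]={$}  FOLLOW[C]={$,a}

FOLLOW(C) = ["$", "a"]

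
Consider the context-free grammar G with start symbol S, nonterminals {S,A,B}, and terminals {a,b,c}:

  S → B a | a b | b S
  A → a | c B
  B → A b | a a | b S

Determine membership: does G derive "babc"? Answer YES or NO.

CNF form of G:
  S -> B T2 | T1 S | T2 T1
  A -> T0 B | a
  B -> A T1 | T1 S | T2 T2
  T0 -> c
  T1 -> b
  T2 -> a

CYK fill:
  [0..0]={T1}  "b"  orig:{}
  [1..1]={A,T2}  "a"  orig:{A}
  [2..2]={T1}  "b"  orig:{}
  [3..3]={T0}  "c"  orig:{}
  [0..1]=∅  "ba"
  [1..2]={B,S}  "ab"
  [2..3]=∅  "bc"
  [0..2]={B,S}  "bab"
  [1..3]=∅  "abc"
  [0..3]=∅  "babc"

S ∉ T[0,3] ⇒ NO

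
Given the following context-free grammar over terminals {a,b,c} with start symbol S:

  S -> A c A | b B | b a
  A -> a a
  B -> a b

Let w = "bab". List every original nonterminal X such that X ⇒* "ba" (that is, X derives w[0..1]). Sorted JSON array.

Convert to CNF:
  S -> A X3 | T1 B | T1 T0
  A -> T0 T0
  B -> T0 T1
  T0 -> a
  T1 -> b
  T2 -> c
  X3 -> T2 A

Fill CYK table bottom-up — only the sub-triangle for w[0..1]:
  cell(0,0) b: {T1}  orig:{}
  cell(1,1) a: {T0}  orig:{}
  cell(0,1) ba: {S}

Original NTs in T[0,1] deriving "ba": ["S"]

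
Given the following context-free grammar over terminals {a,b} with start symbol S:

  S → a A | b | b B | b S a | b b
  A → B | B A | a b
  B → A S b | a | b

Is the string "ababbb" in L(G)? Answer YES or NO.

Convert to CNF:
  S -> T0 B | T0 T0 | T0 X4 | T1 A | b
  A -> A X2 | B A | T1 T0 | a | b
  B -> A X3 | a | b
  T0 -> b
  T1 -> a
  X2 -> S T0
  X3 -> S T0
  X4 -> S T1

Fill CYK table bottom-up:
  T[0,0] 'a' = {A,B,T1}  orig:{A,B}
  T[1,1] 'b' = {A,B,S,T0}  orig:{A,B,S}
  T[2,2] 'a' = {A,B,T1}  orig:{A,B}
  T[3,3] 'b' = {A,B,S,T0}  orig:{A,B,S}
  T[4,4] 'b' = {A,B,S,T0}  orig:{A,B,S}
  T[5,5] 'b' = {A,B,S,T0}  orig:{A,B,S}
  T[0,1] 'ab' = {A,S}
  T[1,2] 'ba' = {A,S,X4}  orig:{A,S}
  T[2,3] 'ab' = {A,S}
  T[3,4] 'bb' = {A,S,X2,X3}  orig:{A,S}
  T[4,5] 'bb' = {A,S,X2,X3}  orig:{A,S}
  T[0,2] 'aba' = {A,S,X4}  orig:{A,S}
  T[1,3] 'bab' = {A,X2,X3}  orig:{A}
  T[2,4] 'abb' = {A,B,S,X2,X3}  orig:{A,B,S}
  T[3,5] 'bbb' = {A,B,X2,X3}  orig:{A,B}
  T[0,3] 'abab' = {A,B,S,X2,X3}  orig:{A,B,S}
  T[1,4] 'babb' = {A,B,S}
  T[2,5] 'abbb' = {A,B,S,X2,X3}  orig:{A,B,S}
  T[0,4] 'ababb' = {A,B,S,X2,X3}  orig:{A,B,S}
  T[1,5] 'babbb' = {A,B,S,X2,X3}  orig:{A,B,S}
  T[0,5] 'ababbb' = {A,B,S,X2,X3}  orig:{A,B,S}

S ∈ T[0,5] ⇒ YES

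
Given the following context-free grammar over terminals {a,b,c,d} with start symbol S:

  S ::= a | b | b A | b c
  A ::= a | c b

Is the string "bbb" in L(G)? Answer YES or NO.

Convert to CNF:
  S -> T1 A | T1 T0 | a | b
  A -> T0 T1 | a
  T0 -> c
  T1 -> b

CYK fill:
  cell(0,0) b: {S,T1}  orig:{S}
  cell(1,1) b: {S,T1}  orig:{S}
  cell(2,2) b: {S,T1}  orig:{S}
  cell(0,1) bb: ∅
  cell(1,2) bb: ∅
  cell(0,2) bbb: ∅

S ∉ T[0,2] ⇒ NO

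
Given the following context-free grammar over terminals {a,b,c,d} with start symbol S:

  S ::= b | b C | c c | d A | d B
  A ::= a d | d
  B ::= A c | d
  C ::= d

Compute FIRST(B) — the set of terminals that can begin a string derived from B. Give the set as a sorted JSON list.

FIRST iteration:
iter 1:
  A via A→a d: +{a}
  A via A→d: +{d}
  B via B→A c: +{a,d}
  C via C→d: +{d}
  S via S→b: +{b}
  S via S→c c: +{c}
  S via S→d A: +{d}
  FIRST(S)={b,c,d}  FIRST(A)={a,d}  FIRST(B)={a,d}  FIRST(C)={d}
iter 2: (no change)
  FIRST(S)={b,c,d}  FIRST(A)={a,d}  FIRST(B)={a,d}  FIRST(C)={d}

FIRST(B) = ["a", "d"]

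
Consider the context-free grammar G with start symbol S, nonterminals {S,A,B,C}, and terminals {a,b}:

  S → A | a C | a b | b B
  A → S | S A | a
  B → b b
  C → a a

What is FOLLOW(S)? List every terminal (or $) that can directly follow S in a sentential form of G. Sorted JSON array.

Compute FIRST by fixpoint:
[1]
  A via A→a: +{a}
  B via B→b b: +{b}
  C via C→a a: +{a}
  S via S→A: +{a}
  S via S→b B: +{b}
  FIRST(S)={a,b}  FIRST(A)={a}  FIRST(B)={b}  FIRST(C)={a}
[2]
  A via A→S: +{b}
  FIRST(S)={a,b}  FIRST(A)={a,b}  FIRST(B)={b}  FIRST(C)={a}
[3] (no change)
  FIRST(S)={a,b}  FIRST(A)={a,b}  FIRST(B)={b}  FIRST(C)={a}

FOLLOW sets:
seed FOLLOW(S) with $
pass 1:
  A→S A: FOLLOW(S) ⊇ FIRST(A) = {a,b}; new: +{a,b}
  S→A: FOLLOW(A) ⊇ FOLLOW(S) ⊇ {$,a,b}; new: +{$,a,b}
  S→a C: FOLLOW(C) ⊇ FOLLOW(S) ⊇ {$,a,b}; new: +{$,a,b}
  S→b B: FOLLOW(B) ⊇ FOLLOW(S) ⊇ {$,a,b}; new: +{$,a,b}
  FOLLOW(S)={$,a,b}  FOLLOW(A)={$,a,b}  FOLLOW(B)={$,a,b}  FOLLOW(C)={$,a,b}
pass 2: (no change)
  FOLLOW(S)={$,a,b}  FOLLOW(A)={$,a,b}  FOLLOW(B)={$,a,b}  FOLLOW(C)={$,a,b}

FOLLOW(S) = ["$", "a", "b"]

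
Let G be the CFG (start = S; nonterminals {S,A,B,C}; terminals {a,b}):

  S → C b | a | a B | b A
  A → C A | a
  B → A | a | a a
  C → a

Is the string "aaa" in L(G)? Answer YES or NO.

Convert to CNF:
  S -> C T1 | T0 B | T1 A | a
  A -> C A | a
  B -> C A | T0 T0 | a
  C -> a
  T0 -> a
  T1 -> b

Fill CYK table bottom-up:
  [0..0]={A,B,C,S,T0}  "a"  orig:{A,B,C,S}
  [1..1]={A,B,C,S,T0}  "a"  orig:{A,B,C,S}
  [2..2]={A,B,C,S,T0}  "a"  orig:{A,B,C,S}
  [0..1]={A,B,S}  "aa"
  [1..2]={A,B,S}  "aa"
  [0..2]={A,B,S}  "aaa"

S ∈ T[0,2] ⇒ YES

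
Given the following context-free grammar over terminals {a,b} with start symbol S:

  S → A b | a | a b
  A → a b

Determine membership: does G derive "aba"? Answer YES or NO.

CNF form of G:
  S -> A T1 | T0 T1 | a
  A -> T0 T1
  T0 -> a
  T1 -> b

CYK table (by increasing span):
  [0..0]={S,T0}  "a"  orig:{S}
  [1..1]={T1}  "b"  orig:{}
  [2..2]={S,T0}  "a"  orig:{S}
  [0..1]={A,S}  "ab"
  [1..2]=∅  "ba"
  [0..2]=∅  "aba"

S ∉ T[0,2] ⇒ NO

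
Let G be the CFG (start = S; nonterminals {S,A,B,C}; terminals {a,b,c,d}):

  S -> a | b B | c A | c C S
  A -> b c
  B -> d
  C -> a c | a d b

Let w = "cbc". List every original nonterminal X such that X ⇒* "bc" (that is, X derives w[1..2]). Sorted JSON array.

CNF form of G:
  S -> T0 B | T1 A | T1 X5 | a
  A -> T0 T1
  B -> d
  C -> T2 T1 | T2 X4
  T0 -> b
  T1 -> c
  T2 -> a
  T3 -> d
  X4 -> T3 T0
  X5 -> C S

CYK table (by increasing span) — only the sub-triangle for w[1..2]:
  T[1,1] 'b' = {T0}  orig:{}
  T[2,2] 'c' = {T1}  orig:{}
  T[1,2] 'bc' = {A}

Original NTs in T[1,2] deriving "bc": ["A"]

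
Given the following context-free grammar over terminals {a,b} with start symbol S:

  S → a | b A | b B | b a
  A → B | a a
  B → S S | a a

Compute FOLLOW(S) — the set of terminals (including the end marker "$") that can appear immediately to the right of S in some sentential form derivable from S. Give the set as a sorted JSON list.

FIRST iteration:
[1]
  A via A→a a: +{a}
  B via B→a a: +{a}
  S via S→a: +{a}
  S via S→b A: +{b}
  FIRST[S]={a,b}  FIRST[A]={a}  FIRST[B]={a}
[2]
  B via B→S S: +{b}
  FIRST[S]={a,b}  FIRST[A]={a}  FIRST[B]={a,b}
[3]
  A via A→B: +{b}
  FIRST[S]={a,b}  FIRST[A]={a,b}  FIRST[B]={a,b}
[4] (no change)
  FIRST[S]={a,b}  FIRST[A]={a,b}  FIRST[B]={a,b}

Compute FOLLOW by fixpoint:
FOLLOW(S) := {$}
pass 1:
  B→S S: FOLLOW(S) ⊇ FIRST(S) = {a,b}; new: +{a,b}
  S→b A: FOLLOW(A) ⊇ FOLLOW(S) ⊇ {$,a,b}; new: +{$,a,b}
  S→b B: FOLLOW(B) ⊇ FOLLOW(S) ⊇ {$,a,b}; new: +{$,a,b}
  FOLLOW(S)={$,a,b}  FOLLOW(A)={$,a,b}  FOLLOW(B)={$,a,b}
pass 2: (stable)
  FOLLOW(S)={$,a,b}  FOLLOW(A)={$,a,b}  FOLLOW(B)={$,a,b}

FOLLOW(S) = ["$", "a", "b"]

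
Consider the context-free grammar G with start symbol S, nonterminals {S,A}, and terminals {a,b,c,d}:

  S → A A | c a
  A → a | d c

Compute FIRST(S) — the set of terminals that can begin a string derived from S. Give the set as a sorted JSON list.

Compute FIRST by fixpoint:
[1]
  A via A→a: +{a}
  A via A→d c: +{d}
  S via S→A A: +{a,d}
  S via S→c a: +{c}
  FIRST[S]={a,c,d}  FIRST[A]={a,d}
[2] done
  FIRST[S]={a,c,d}  FIRST[A]={a,d}

FIRST(S) = ["a", "c", "d"]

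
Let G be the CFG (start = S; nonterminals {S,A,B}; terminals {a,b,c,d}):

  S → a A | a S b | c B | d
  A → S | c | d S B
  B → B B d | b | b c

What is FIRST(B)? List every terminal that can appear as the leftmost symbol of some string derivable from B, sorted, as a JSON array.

Compute FIRST by fixpoint:
round 1:
  A via A→c: +{c}
  A via A→d S B: +{d}
  B via B→b: +{b}
  S via S→a A: +{a}
  S via S→c B: +{c}
  S via S→d: +{d}
  FIRST(S)={a,c,d}  FIRST(A)={c,d}  FIRST(B)={b}
round 2:
  A via A→S: +{a}
  FIRST(S)={a,c,d}  FIRST(A)={a,c,d}  FIRST(B)={b}
round 3: (stable)
  FIRST(S)={a,c,d}  FIRST(A)={a,c,d}  FIRST(B)={b}

FIRST(B) = ["b"]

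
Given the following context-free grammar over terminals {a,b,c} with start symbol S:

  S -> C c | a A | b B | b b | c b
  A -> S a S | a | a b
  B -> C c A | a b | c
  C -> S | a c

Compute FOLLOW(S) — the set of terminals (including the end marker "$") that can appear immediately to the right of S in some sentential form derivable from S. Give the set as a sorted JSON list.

Compute FIRST by fixpoint:
iter 1:
  A via A→a: +{a}
  B via B→a b: +{a}
  B via B→c: +{c}
  C via C→a c: +{a}
  S via S→C c: +{a}
  S via S→b B: +{b}
  S via S→c b: +{c}
  FIRST[S]={a,b,c}  FIRST[A]={a}  FIRST[B]={a,c}  FIRST[C]={a}
iter 2:
  A via A→S a S: +{b,c}
  C via C→S: +{b,c}
  FIRST[S]={a,b,c}  FIRST[A]={a,b,c}  FIRST[B]={a,c}  FIRST[C]={a,b,c}
iter 3:
  B via B→C c A: +{b}
  FIRST[S]={a,b,c}  FIRST[A]={a,b,c}  FIRST[B]={a,b,c}  FIRST[C]={a,b,c}
iter 4: (stable)
  FIRST[S]={a,b,c}  FIRST[A]={a,b,c}  FIRST[B]={a,b,c}  FIRST[C]={a,b,c}

FOLLOW iteration:
FOLLOW(S) := {$}
iter 1:
  A→S a S: FOLLOW(S) ⊇ FIRST(a) = {a}; new: +{a}
  B→C c A: FOLLOW(C) ⊇ FIRST(c) = {c}; new: +{c}
  C→S: FOLLOW(S) ⊇ FOLLOW(C) ⊇ {c}; new: +{c}
  S→a A: FOLLOW(A) ⊇ FOLLOW(S) ⊇ {$,a,c}; new: +{$,a,c}
  S→b B: FOLLOW(B) ⊇ FOLLOW(S) ⊇ {$,a,c}; new: +{$,a,c}
  FOLLOW[S]={$,a,c}  FOLLOW[A]={$,a,c}  FOLLOW[B]={$,a,c}  FOLLOW[C]={c}
iter 2: (no change)
  FOLLOW[S]={$,a,c}  FOLLOW[A]={$,a,c}  FOLLOW[B]={$,a,c}  FOLLOW[C]={c}

FOLLOW(S) = ["$", "a", "c"]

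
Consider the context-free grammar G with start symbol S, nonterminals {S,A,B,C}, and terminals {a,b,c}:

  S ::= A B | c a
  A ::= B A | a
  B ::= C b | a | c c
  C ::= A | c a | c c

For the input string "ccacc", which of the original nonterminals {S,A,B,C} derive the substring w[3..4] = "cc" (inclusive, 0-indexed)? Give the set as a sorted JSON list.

CNF form of G:
  S -> A B | T1 T2
  A -> B A | a
  B -> C T0 | T1 T1 | a
  C -> B A | T1 T1 | T1 T2 | a
  T0 -> b
  T1 -> c
  T2 -> a

CYK table (by increasing span), restricted to cells inside w[3..4]:
  T[3,3] 'c' = {T1}  orig:{}
  T[4,4] 'c' = {T1}  orig:{}
  T[3,4] 'cc' = {B,C}

Original NTs in T[3,4] deriving "cc": ["B", "C"]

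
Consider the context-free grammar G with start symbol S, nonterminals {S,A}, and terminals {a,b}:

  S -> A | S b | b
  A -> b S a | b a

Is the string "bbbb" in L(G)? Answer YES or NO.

CNF form of G:
  S -> S T0 | T0 T1 | T0 X3 | b
  A -> T0 T1 | T0 X2
  T0 -> b
  T1 -> a
  X2 -> S T1
  X3 -> S T1

CYK table (by increasing span):
  T[0,0] 'b' = {S,T0}  orig:{S}
  T[1,1] 'b' = {S,T0}  orig:{S}
  T[2,2] 'b' = {S,T0}  orig:{S}
  T[3,3] 'b' = {S,T0}  orig:{S}
  T[0,1] 'bb' = {S}
  T[1,2] 'bb' = {S}
  T[2,3] 'bb' = {S}
  T[0,2] 'bbb' = {S}
  T[1,3] 'bbb' = {S}
  T[0,3] 'bbbb' = {S}

S ∈ T[0,3] ⇒ YES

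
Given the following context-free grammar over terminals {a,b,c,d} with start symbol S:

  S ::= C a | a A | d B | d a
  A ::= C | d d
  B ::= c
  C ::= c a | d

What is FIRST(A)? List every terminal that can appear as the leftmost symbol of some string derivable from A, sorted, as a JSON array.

Compute FIRST by fixpoint:
iter 1:
  A via A→d d: +{d}
  B via B→c: +{c}
  C via C→c a: +{c}
  C via C→d: +{d}
  S via S→C a: +{c,d}
  S via S→a A: +{a}
  FIRST(S)={a,c,d}  FIRST(A)={d}  FIRST(B)={c}  FIRST(C)={c,d}
iter 2:
  A via A→C: +{c}
  FIRST(S)={a,c,d}  FIRST(A)={c,d}  FIRST(B)={c}  FIRST(C)={c,d}
iter 3: done
  FIRST(S)={a,c,d}  FIRST(A)={c,d}  FIRST(B)={c}  FIRST(C)={c,d}

FIRST(A) = ["c", "d"]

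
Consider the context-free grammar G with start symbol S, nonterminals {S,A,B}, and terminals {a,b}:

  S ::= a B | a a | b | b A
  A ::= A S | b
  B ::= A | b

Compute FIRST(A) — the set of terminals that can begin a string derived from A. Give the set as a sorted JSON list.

FIRST sets, iterate to fixpoint:
round 1:
  A via A→b: +{b}
  B via B→A: +{b}
  S via S→a B: +{a}
  S via S→b: +{b}
  FIRST(S)={a,b}  FIRST(A)={b}  FIRST(B)={b}
round 2: (stable)
  FIRST(S)={a,b}  FIRST(A)={b}  FIRST(B)={b}

FIRST(A) = ["b"]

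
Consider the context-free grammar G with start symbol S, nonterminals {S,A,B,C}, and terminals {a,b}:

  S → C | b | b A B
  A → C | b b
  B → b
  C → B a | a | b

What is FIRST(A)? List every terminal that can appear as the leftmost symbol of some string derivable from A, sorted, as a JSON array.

Compute FIRST by fixpoint:
iter 1:
  A via A→b b: +{b}
  B via B→b: +{b}
  C via C→B a: +{b}
  C via C→a: +{a}
  S via S→C: +{a,b}
  FIRST[S]={a,b}  FIRST[A]={b}  FIRST[B]={b}  FIRST[C]={a,b}
iter 2:
  A via A→C: +{a}
  FIRST[S]={a,b}  FIRST[A]={a,b}  FIRST[B]={b}  FIRST[C]={a,b}
iter 3: (stable)
  FIRST[S]={a,b}  FIRST[A]={a,b}  FIRST[B]={b}  FIRST[C]={a,b}

FIRST(A) = ["a", "b"]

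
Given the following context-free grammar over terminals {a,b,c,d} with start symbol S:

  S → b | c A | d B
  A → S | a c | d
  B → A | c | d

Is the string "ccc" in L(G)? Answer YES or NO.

CNF form of G:
  S -> T1 A | T2 B | b
  A -> T0 T1 | T1 A | T2 B | b | d
  B -> T0 T1 | T1 A | T2 B | b | c | d
  T0 -> a
  T1 -> c
  T2 -> d

Fill CYK table bottom-up:
  T[0,0] 'c' = {B,T1}  orig:{B}
  T[1,1] 'c' = {B,T1}  orig:{B}
  T[2,2] 'c' = {B,T1}  orig:{B}
  T[0,1] 'cc' = ∅
  T[1,2] 'cc' = ∅
  T[0,2] 'ccc' = ∅

S ∉ T[0,2] ⇒ NO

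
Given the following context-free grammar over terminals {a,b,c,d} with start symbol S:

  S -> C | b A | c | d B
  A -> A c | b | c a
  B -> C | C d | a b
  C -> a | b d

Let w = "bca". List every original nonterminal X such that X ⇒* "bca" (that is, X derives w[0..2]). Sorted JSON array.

Convert to CNF:
  S -> T2 B | T3 A | T3 T2 | a | c
  A -> A T0 | T0 T1 | b
  B -> C T2 | T1 T3 | T3 T2 | a
  C -> T3 T2 | a
  T0 -> c
  T1 -> a
  T2 -> d
  T3 -> b

CYK table (by increasing span) — only the sub-triangle for w[0..2]:
  T[0,0] 'b' = {A,T3}  orig:{A}
  T[1,1] 'c' = {S,T0}  orig:{S}
  T[2,2] 'a' = {B,C,S,T1}  orig:{B,C,S}
  T[0,1] 'bc' = {A}
  T[1,2] 'ca' = {A}
  T[0,2] 'bca' = {S}

Original NTs in T[0,2] deriving "bca": ["S"]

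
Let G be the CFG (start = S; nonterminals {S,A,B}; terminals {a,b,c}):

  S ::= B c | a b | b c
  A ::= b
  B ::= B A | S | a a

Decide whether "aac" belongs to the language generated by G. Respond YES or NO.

Convert to CNF:
  S -> B T0 | T1 T2 | T2 T0
  A -> b
  B -> B A | B T0 | T1 T1 | T1 T2 | T2 T0
  T0 -> c
  T1 -> a
  T2 -> b

Fill CYK table bottom-up:
  [0..0]={T1}  "a"  orig:{}
  [1..1]={T1}  "a"  orig:{}
  [2..2]={T0}  "c"  orig:{}
  [0..1]={B}  "aa"
  [1..2]=∅  "ac"
  [0..2]={B,S}  "aac"

S ∈ T[0,2] ⇒ YES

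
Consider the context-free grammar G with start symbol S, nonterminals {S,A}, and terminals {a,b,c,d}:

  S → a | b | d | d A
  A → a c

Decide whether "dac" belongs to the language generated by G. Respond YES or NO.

CNF form of G:
  S -> T2 A | a | b | d
  A -> T0 T1
  T0 -> a
  T1 -> c
  T2 -> d

CYK fill:
  [0..0]={S,T2}  "d"  orig:{S}
  [1..1]={S,T0}  "a"  orig:{S}
  [2..2]={T1}  "c"  orig:{}
  [0..1]=∅  "da"
  [1..2]={A}  "ac"
  [0..2]={S}  "dac"

S ∈ T[0,2] ⇒ YES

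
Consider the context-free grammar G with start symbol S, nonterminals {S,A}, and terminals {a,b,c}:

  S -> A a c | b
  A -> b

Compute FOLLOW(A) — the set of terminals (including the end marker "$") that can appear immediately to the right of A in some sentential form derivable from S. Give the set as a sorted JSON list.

FIRST iteration:
iter 1:
  A via A→b: +{b}
  S via S→A a c: +{b}
  FIRST[S]={b}  FIRST[A]={b}
iter 2: — fixpoint
  FIRST[S]={b}  FIRST[A]={b}

Compute FOLLOW by fixpoint:
FOLLOW(S) := {$}
pass 1:
  S→A a c: FOLLOW(A) ⊇ FIRST(a) = {a}; new: +{a}
  FOLLOW[S]={$}  FOLLOW[A]={a}
pass 2: done
  FOLLOW[S]={$}  FOLLOW[A]={a}

FOLLOW(A) = ["a"]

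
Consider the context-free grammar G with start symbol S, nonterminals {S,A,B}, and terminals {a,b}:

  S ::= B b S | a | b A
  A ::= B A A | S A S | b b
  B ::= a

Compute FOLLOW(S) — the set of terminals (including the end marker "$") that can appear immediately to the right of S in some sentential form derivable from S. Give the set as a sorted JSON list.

FIRST iteration:
round 1:
  A via A→b b: +{b}
  B via B→a: +{a}
  S via S→B b S: +{a}
  S via S→b A: +{b}
  FIRST(S)={a,b}  FIRST(A)={b}  FIRST(B)={a}
round 2:
  A via A→B A A: +{a}
  FIRST(S)={a,b}  FIRST(A)={a,b}  FIRST(B)={a}
round 3: done
  FIRST(S)={a,b}  FIRST(A)={a,b}  FIRST(B)={a}

Compute FOLLOW by fixpoint:
seed FOLLOW(S) with $
iter 1:
  A→B A A: FOLLOW(B) ⊇ FIRST(A) = {a,b}; new: +{a,b}
  A→B A A: FOLLOW(A) ⊇ FIRST(A) = {a,b}; new: +{a,b}
  A→S A S: FOLLOW(S) ⊇ FIRST(A) = {a,b}; new: +{a,b}
  S→b A: FOLLOW(A) ⊇ FOLLOW(S) ⊇ {$,a,b}; new: +{$}
  FOLLOW(S)={$,a,b}  FOLLOW(A)={$,a,b}  FOLLOW(B)={a,b}
iter 2: done
  FOLLOW(S)={$,a,b}  FOLLOW(A)={$,a,b}  FOLLOW(B)={a,b}

FOLLOW(S) = ["$", "a", "b"]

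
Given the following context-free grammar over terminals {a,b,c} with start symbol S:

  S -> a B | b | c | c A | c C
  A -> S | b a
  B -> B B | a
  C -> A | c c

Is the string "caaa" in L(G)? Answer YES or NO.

CNF form of G:
  S -> T0 B | T2 A | T2 C | b | c
  A -> T0 B | T1 T0 | T2 A | T2 C | b | c
  B -> B B | a
  C -> T0 B | T1 T0 | T2 A | T2 C | T2 T2 | b | c
  T0 -> a
  T1 -> b
  T2 -> c

Fill CYK table bottom-up:
  cell(0,0) c: {A,C,S,T2}  orig:{A,C,S}
  cell(1,1) a: {B,T0}  orig:{B}
  cell(2,2) a: {B,T0}  orig:{B}
  cell(3,3) a: {B,T0}  orig:{B}
  cell(0,1) ca: ∅
  cell(1,2) aa: {A,B,C,S}
  cell(2,3) aa: {A,B,C,S}
  cell(0,2) caa: {A,C,S}
  cell(1,3) aaa: {A,B,C,S}
  cell(0,3) caaa: {A,C,S}

S ∈ T[0,3] ⇒ YES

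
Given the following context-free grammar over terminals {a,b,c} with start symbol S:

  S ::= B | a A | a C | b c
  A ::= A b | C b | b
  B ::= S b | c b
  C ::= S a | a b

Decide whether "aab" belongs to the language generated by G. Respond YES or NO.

Convert to CNF:
  S -> S T0 | T0 T1 | T1 T0 | T2 A | T2 C
  A -> A T0 | C T0 | b
  B -> S T0 | T1 T0
  C -> S T2 | T2 T0
  T0 -> b
  T1 -> c
  T2 -> a

CYK table (by increasing span):
  cell(0,0) a: {T2}  orig:{}
  cell(1,1) a: {T2}  orig:{}
  cell(2,2) b: {A,T0}  orig:{A}
  cell(0,1) aa: ∅
  cell(1,2) ab: {C,S}
  cell(0,2) aab: {S}

S ∈ T[0,2] ⇒ YES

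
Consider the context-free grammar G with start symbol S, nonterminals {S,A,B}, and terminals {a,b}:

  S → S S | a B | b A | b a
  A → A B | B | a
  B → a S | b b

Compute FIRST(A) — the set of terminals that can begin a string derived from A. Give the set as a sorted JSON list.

FIRST sets, iterate to fixpoint:
round 1:
  A via A→a: +{a}
  B via B→a S: +{a}
  B via B→b b: +{b}
  S via S→a B: +{a}
  S via S→b A: +{b}
  S: {a,b}  A: {a}  B: {a,b}
round 2:
  A via A→B: +{b}
  S: {a,b}  A: {a,b}  B: {a,b}
round 3: done
  S: {a,b}  A: {a,b}  B: {a,b}

FIRST(A) = ["a", "b"]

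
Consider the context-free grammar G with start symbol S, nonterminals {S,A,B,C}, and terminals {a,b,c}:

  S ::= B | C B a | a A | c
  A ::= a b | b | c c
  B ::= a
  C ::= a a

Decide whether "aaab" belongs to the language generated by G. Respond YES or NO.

CNF form of G:
  S -> C X3 | T0 A | a | c
  A -> T0 T1 | T2 T2 | b
  B -> a
  C -> T0 T0
  T0 -> a
  T1 -> b
  T2 -> c
  X3 -> B T0

Fill CYK table bottom-up:
  cell(0,0) a: {B,S,T0}  orig:{B,S}
  cell(1,1) a: {B,S,T0}  orig:{B,S}
  cell(2,2) a: {B,S,T0}  orig:{B,S}
  cell(3,3) b: {A,T1}  orig:{A}
  cell(0,1) aa: {C,X3}  orig:{C}
  cell(1,2) aa: {C,X3}  orig:{C}
  cell(2,3) ab: {A,S}
  cell(0,2) aaa: ∅
  cell(1,3) aab: {S}
  cell(0,3) aaab: ∅

S ∉ T[0,3] ⇒ NO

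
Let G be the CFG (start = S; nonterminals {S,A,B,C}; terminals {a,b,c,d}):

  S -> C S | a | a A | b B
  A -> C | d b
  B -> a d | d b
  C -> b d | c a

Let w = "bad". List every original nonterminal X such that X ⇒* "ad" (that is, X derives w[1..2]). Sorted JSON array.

Convert to CNF:
  S -> C S | T0 B | T3 A | a
  A -> T0 T1 | T1 T0 | T2 T3
  B -> T1 T0 | T3 T1
  C -> T0 T1 | T2 T3
  T0 -> b
  T1 -> d
  T2 -> c
  T3 -> a

Fill CYK table bottom-up, restricted to cells inside w[1..2]:
  [1..1]={S,T3}  "a"  orig:{S}
  [2..2]={T1}  "d"  orig:{}
  [1..2]={B}  "ad"

Original NTs in T[1,2] deriving "ad": ["B"]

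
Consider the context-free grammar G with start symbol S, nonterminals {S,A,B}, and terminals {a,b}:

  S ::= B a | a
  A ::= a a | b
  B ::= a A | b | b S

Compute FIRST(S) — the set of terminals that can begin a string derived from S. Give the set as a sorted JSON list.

FIRST sets, iterate to fixpoint:
[1]
  A via A→a a: +{a}
  A via A→b: +{b}
  B via B→a A: +{a}
  B via B→b: +{b}
  S via S→B a: +{a,b}
  FIRST(S)={a,b}  FIRST(A)={a,b}  FIRST(B)={a,b}
[2] — fixpoint
  FIRST(S)={a,b}  FIRST(A)={a,b}  FIRST(B)={a,b}

FIRST(S) = ["a", "b"]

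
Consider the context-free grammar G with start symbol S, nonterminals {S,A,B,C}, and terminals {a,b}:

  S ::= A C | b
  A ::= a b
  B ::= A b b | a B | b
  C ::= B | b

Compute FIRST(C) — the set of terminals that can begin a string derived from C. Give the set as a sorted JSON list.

FIRST iteration:
iter 1:
  A via A→a b: +{a}
  B via B→A b b: +{a}
  B via B→b: +{b}
  C via C→B: +{a,b}
  S via S→A C: +{a}
  S via S→b: +{b}
  S: {a,b}  A: {a}  B: {a,b}  C: {a,b}
iter 2: done
  S: {a,b}  A: {a}  B: {a,b}  C: {a,b}

FIRST(C) = ["a", "b"]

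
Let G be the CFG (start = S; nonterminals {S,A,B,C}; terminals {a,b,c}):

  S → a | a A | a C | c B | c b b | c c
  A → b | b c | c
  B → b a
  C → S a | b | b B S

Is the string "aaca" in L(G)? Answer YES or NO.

Convert to CNF:
  S -> T1 B | T1 T1 | T1 X4 | T2 A | T2 C | a
  A -> T0 T1 | b | c
  B -> T0 T2
  C -> S T2 | T0 X3 | b
  T0 -> b
  T1 -> c
  T2 -> a
  X3 -> B S
  X4 -> T0 T0

CYK table (by increasing span):
  T[0,0] 'a' = {S,T2}  orig:{S}
  T[1,1] 'a' = {S,T2}  orig:{S}
  T[2,2] 'c' = {A,T1}  orig:{A}
  T[3,3] 'a' = {S,T2}  orig:{S}
  T[0,1] 'aa' = {C}
  T[1,2] 'ac' = {S}
  T[2,3] 'ca' = ∅
  T[0,2] 'aac' = ∅
  T[1,3] 'aca' = {C}
  T[0,3] 'aaca' = {S}

S ∈ T[0,3] ⇒ YES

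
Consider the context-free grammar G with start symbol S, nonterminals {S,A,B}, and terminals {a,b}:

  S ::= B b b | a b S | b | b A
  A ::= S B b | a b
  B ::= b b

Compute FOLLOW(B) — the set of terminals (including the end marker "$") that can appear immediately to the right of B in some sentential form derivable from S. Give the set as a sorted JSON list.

FIRST iteration:
round 1:
  A via A→a b: +{a}
  B via B→b b: +{b}
  S via S→B b b: +{b}
  S via S→a b S: +{a}
  S: {a,b}  A: {a}  B: {b}
round 2:
  A via A→S B b: +{b}
  S: {a,b}  A: {a,b}  B: {b}
round 3: done
  S: {a,b}  A: {a,b}  B: {b}

FOLLOW sets:
initialize: $ ∈ FOLLOW(S)
pass 1:
  A→S B b: FOLLOW(S) ⊇ FIRST(B) = {b}; new: +{b}
  A→S B b: FOLLOW(B) ⊇ FIRST(b) = {b}; new: +{b}
  S→b A: FOLLOW(A) ⊇ FOLLOW(S) ⊇ {$,b}; new: +{$,b}
  S: {$,b}  A: {$,b}  B: {b}
pass 2: done
  S: {$,b}  A: {$,b}  B: {b}

FOLLOW(B) = ["b"]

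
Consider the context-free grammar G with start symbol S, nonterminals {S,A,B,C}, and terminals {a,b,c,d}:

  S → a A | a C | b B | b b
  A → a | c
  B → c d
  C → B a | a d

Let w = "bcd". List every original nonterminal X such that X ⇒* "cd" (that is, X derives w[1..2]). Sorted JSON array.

CNF form of G:
  S -> T2 A | T2 C | T3 B | T3 T3
  A -> a | c
  B -> T0 T1
  C -> B T2 | T2 T1
  T0 -> c
  T1 -> d
  T2 -> a
  T3 -> b

CYK fill (cells [i..j] with 1 ≤ i ≤ j ≤ 2 only):
  cell(1,1) c: {A,T0}  orig:{A}
  cell(2,2) d: {T1}  orig:{}
  cell(1,2) cd: {B}

Original NTs in T[1,2] deriving "cd": ["B"]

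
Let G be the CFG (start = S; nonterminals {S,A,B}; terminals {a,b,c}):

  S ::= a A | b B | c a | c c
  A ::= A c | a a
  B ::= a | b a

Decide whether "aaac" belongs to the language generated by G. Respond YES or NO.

CNF form of G:
  S -> T0 T0 | T0 T1 | T1 A | T2 B
  A -> A T0 | T1 T1
  B -> T2 T1 | a
  T0 -> c
  T1 -> a
  T2 -> b

Fill CYK table bottom-up:
  T[0,0] 'a' = {B,T1}  orig:{B}
  T[1,1] 'a' = {B,T1}  orig:{B}
  T[2,2] 'a' = {B,T1}  orig:{B}
  T[3,3] 'c' = {T0}  orig:{}
  T[0,1] 'aa' = {A}
  T[1,2] 'aa' = {A}
  T[2,3] 'ac' = ∅
  T[0,2] 'aaa' = {S}
  T[1,3] 'aac' = {A}
  T[0,3] 'aaac' = {S}

S ∈ T[0,3] ⇒ YES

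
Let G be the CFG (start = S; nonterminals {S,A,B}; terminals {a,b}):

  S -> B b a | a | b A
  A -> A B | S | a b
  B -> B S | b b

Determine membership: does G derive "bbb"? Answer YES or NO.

CNF form of G:
  S -> B X3 | T0 A | a
  A -> A B | B X2 | T0 A | T1 T0 | a
  B -> B S | T0 T0
  T0 -> b
  T1 -> a
  X2 -> T0 T1
  X3 -> T0 T1

Fill CYK table bottom-up:
  T[0,0] 'b' = {T0}  orig:{}
  T[1,1] 'b' = {T0}  orig:{}
  T[2,2] 'b' = {T0}  orig:{}
  T[0,1] 'bb' = {B}
  T[1,2] 'bb' = {B}
  T[0,2] 'bbb' = ∅

S ∉ T[0,2] ⇒ NO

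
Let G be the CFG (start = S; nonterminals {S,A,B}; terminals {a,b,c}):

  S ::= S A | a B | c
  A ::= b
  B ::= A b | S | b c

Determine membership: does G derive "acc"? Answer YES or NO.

Convert to CNF:
  S -> S A | T1 B | c
  A -> b
  B -> A T0 | S A | T0 T2 | T1 B | c
  T0 -> b
  T1 -> a
  T2 -> c

Fill CYK table bottom-up:
  T[0,0] 'a' = {T1}  orig:{}
  T[1,1] 'c' = {B,S,T2}  orig:{B,S}
  T[2,2] 'c' = {B,S,T2}  orig:{B,S}
  T[0,1] 'ac' = {B,S}
  T[1,2] 'cc' = ∅
  T[0,2] 'acc' = ∅

S ∉ T[0,2] ⇒ NO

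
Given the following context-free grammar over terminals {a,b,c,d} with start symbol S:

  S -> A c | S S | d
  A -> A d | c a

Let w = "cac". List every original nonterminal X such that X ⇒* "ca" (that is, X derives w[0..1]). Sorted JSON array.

CNF form of G:
  S -> A T1 | S S | d
  A -> A T0 | T1 T2
  T0 -> d
  T1 -> c
  T2 -> a

CYK fill (cells [i..j] with 0 ≤ i ≤ j ≤ 1 only):
  [0..0]={T1}  "c"  orig:{}
  [1..1]={T2}  "a"  orig:{}
  [0..1]={A}  "ca"

Original NTs in T[0,1] deriving "ca": ["A"]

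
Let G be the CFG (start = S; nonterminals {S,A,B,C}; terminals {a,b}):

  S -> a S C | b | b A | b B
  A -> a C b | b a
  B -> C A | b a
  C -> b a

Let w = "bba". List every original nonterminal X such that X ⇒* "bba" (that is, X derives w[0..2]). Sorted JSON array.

CNF form of G:
  S -> T0 X3 | T1 A | T1 B | b
  A -> T0 X2 | T1 T0
  B -> C A | T1 T0
  C -> T1 T0
  T0 -> a
  T1 -> b
  X2 -> C T1
  X3 -> S C

CYK table (by increasing span) — only the sub-triangle for w[0..2]:
  cell(0,0) b: {S,T1}  orig:{S}
  cell(1,1) b: {S,T1}  orig:{S}
  cell(2,2) a: {T0}  orig:{}
  cell(0,1) bb: ∅
  cell(1,2) ba: {A,B,C}
  cell(0,2) bba: {S,X3}  orig:{S}

Original NTs in T[0,2] deriving "bba": ["S"]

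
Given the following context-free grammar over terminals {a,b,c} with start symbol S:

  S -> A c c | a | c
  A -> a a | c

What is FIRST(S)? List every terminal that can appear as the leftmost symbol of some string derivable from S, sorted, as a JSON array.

FIRST sets, iterate to fixpoint:
pass 1:
  A via A→a a: +{a}
  A via A→c: +{c}
  S via S→A c c: +{a,c}
  S: {a,c}  A: {a,c}
pass 2: done
  S: {a,c}  A: {a,c}

FIRST(S) = ["a", "c"]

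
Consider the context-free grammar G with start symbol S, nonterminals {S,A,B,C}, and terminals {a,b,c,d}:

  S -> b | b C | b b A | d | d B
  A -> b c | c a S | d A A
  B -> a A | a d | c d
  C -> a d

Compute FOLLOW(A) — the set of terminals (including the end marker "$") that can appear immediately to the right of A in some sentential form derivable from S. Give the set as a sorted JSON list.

FIRST sets, iterate to fixpoint:
pass 1:
  A via A→b c: +{b}
  A via A→c a S: +{c}
  A via A→d A A: +{d}
  B via B→a A: +{a}
  B via B→c d: +{c}
  C via C→a d: +{a}
  S via S→b: +{b}
  S via S→d: +{d}
  S: {b,d}  A: {b,c,d}  B: {a,c}  C: {a}
pass 2: — fixpoint
  S: {b,d}  A: {b,c,d}  B: {a,c}  C: {a}

Compute FOLLOW by fixpoint:
initialize: $ ∈ FOLLOW(S)
round 1:
  A→d A A: FOLLOW(A) ⊇ FIRST(A) = {b,c,d}; new: +{b,c,d}
  S→b C: FOLLOW(C) ⊇ FOLLOW(S) ⊇ {$}; new: +{$}
  S→b b A: FOLLOW(A) ⊇ FOLLOW(S) ⊇ {$}; new: +{$}
  S→d B: FOLLOW(B) ⊇ FOLLOW(S) ⊇ {$}; new: +{$}
  FOLLOW(S)={$}  FOLLOW(A)={$,b,c,d}  FOLLOW(B)={$}  FOLLOW(C)={$}
round 2:
  A→c a S: FOLLOW(S) ⊇ FOLLOW(A) ⊇ {$,b,c,d}; new: +{b,c,d}
  S→b C: FOLLOW(C) ⊇ FOLLOW(S) ⊇ {$,b,c,d}; new: +{b,c,d}
  S→d B: FOLLOW(B) ⊇ FOLLOW(S) ⊇ {$,b,c,d}; new: +{b,c,d}
  FOLLOW(S)={$,b,c,d}  FOLLOW(A)={$,b,c,d}  FOLLOW(B)={$,b,c,d}  FOLLOW(C)={$,b,c,d}
round 3: (stable)
  FOLLOW(S)={$,b,c,d}  FOLLOW(A)={$,b,c,d}  FOLLOW(B)={$,b,c,d}  FOLLOW(C)={$,b,c,d}

FOLLOW(A) = ["$", "b", "c", "d"]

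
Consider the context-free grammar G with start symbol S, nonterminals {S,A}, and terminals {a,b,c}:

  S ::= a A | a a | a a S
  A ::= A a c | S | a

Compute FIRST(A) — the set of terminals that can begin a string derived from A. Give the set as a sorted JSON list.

FIRST iteration:
round 1:
  A via A→a: +{a}
  S via S→a A: +{a}
  FIRST[S]={a}  FIRST[A]={a}
round 2: — fixpoint
  FIRST[S]={a}  FIRST[A]={a}

FIRST(A) = ["a"]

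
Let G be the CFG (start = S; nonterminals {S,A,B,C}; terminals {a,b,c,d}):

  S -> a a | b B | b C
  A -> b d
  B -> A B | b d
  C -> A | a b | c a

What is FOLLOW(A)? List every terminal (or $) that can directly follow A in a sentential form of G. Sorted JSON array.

FIRST sets, iterate to fixpoint:
pass 1:
  A via A→b d: +{b}
  B via B→A B: +{b}
  C via C→A: +{b}
  C via C→a b: +{a}
  C via C→c a: +{c}
  S via S→a a: +{a}
  S via S→b B: +{b}
  FIRST(S)={a,b}  FIRST(A)={b}  FIRST(B)={b}  FIRST(C)={a,b,c}
pass 2: — fixpoint
  FIRST(S)={a,b}  FIRST(A)={b}  FIRST(B)={b}  FIRST(C)={a,b,c}

FOLLOW sets:
FOLLOW(S) := {$}
[1]
  B→A B: FOLLOW(A) ⊇ FIRST(B) = {b}; new: +{b}
  S→b B: FOLLOW(B) ⊇ FOLLOW(S) ⊇ {$}; new: +{$}
  S→b C: FOLLOW(C) ⊇ FOLLOW(S) ⊇ {$}; new: +{$}
  S: {$}  A: {b}  B: {$}  C: {$}
[2]
  C→A: FOLLOW(A) ⊇ FOLLOW(C) ⊇ {$}; new: +{$}
  S: {$}  A: {$,b}  B: {$}  C: {$}
[3] (stable)
  S: {$}  A: {$,b}  B: {$}  C: {$}

FOLLOW(A) = ["$", "b"]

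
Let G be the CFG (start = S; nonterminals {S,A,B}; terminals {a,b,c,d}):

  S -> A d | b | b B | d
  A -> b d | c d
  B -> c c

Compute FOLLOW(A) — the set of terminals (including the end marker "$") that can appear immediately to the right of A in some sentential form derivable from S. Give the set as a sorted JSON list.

Compute FIRST by fixpoint:
[1]
  A via A→b d: +{b}
  A via A→c d: +{c}
  B via B→c c: +{c}
  S via S→A d: +{b,c}
  S via S→d: +{d}
  FIRST[S]={b,c,d}  FIRST[A]={b,c}  FIRST[B]={c}
[2] done
  FIRST[S]={b,c,d}  FIRST[A]={b,c}  FIRST[B]={c}

FOLLOW sets:
initialize: $ ∈ FOLLOW(S)
pass 1:
  S→A d: FOLLOW(A) ⊇ FIRST(d) = {d}; new: +{d}
  S→b B: FOLLOW(B) ⊇ FOLLOW(S) ⊇ {$}; new: +{$}
  S: {$}  A: {d}  B: {$}
pass 2: — fixpoint
  S: {$}  A: {d}  B: {$}

FOLLOW(A) = ["d"]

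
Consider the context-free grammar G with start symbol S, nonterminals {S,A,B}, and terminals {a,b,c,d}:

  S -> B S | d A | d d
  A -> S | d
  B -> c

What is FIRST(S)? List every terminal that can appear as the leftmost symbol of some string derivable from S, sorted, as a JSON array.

FIRST iteration:
iter 1:
  A via A→d: +{d}
  B via B→c: +{c}
  S via S→B S: +{c}
  S via S→d A: +{d}
  FIRST(S)={c,d}  FIRST(A)={d}  FIRST(B)={c}
iter 2:
  A via A→S: +{c}
  FIRST(S)={c,d}  FIRST(A)={c,d}  FIRST(B)={c}
iter 3: (no change)
  FIRST(S)={c,d}  FIRST(A)={c,d}  FIRST(B)={c}

FIRST(S) = ["c", "d"]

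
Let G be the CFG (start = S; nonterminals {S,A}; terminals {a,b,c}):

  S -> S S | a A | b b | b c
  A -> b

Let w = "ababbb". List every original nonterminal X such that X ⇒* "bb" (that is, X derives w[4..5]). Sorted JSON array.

CNF form of G:
  S -> S S | T0 A | T1 T1 | T1 T2
  A -> b
  T0 -> a
  T1 -> b
  T2 -> c

CYK fill — only the sub-triangle for w[4..5]:
  cell(4,4) b: {A,T1}  orig:{A}
  cell(5,5) b: {A,T1}  orig:{A}
  cell(4,5) bb: {S}

Original NTs in T[4,5] deriving "bb": ["S"]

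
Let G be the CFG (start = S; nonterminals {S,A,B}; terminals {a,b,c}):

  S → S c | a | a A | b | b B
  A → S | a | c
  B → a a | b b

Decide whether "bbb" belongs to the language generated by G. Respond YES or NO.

Convert to CNF:
  S -> S T0 | T1 A | T2 B | a | b
  A -> S T0 | T1 A | T2 B | a | b | c
  B -> T1 T1 | T2 T2
  T0 -> c
  T1 -> a
  T2 -> b

CYK table (by increasing span):
  cell(0,0) b: {A,S,T2}  orig:{A,S}
  cell(1,1) b: {A,S,T2}  orig:{A,S}
  cell(2,2) b: {A,S,T2}  orig:{A,S}
  cell(0,1) bb: {B}
  cell(1,2) bb: {B}
  cell(0,2) bbb: {A,S}

S ∈ T[0,2] ⇒ YES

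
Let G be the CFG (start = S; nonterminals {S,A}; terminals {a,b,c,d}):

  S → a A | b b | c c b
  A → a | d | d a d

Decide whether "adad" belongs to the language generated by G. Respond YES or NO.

Convert to CNF:
  S -> T1 A | T2 T2 | T3 X5
  A -> T0 X4 | a | d
  T0 -> d
  T1 -> a
  T2 -> b
  T3 -> c
  X4 -> T1 T0
  X5 -> T3 T2

CYK table (by increasing span):
  cell(0,0) a: {A,T1}  orig:{A}
  cell(1,1) d: {A,T0}  orig:{A}
  cell(2,2) a: {A,T1}  orig:{A}
  cell(3,3) d: {A,T0}  orig:{A}
  cell(0,1) ad: {S,X4}  orig:{S}
  cell(1,2) da: ∅
  cell(2,3) ad: {S,X4}  orig:{S}
  cell(0,2) ada: ∅
  cell(1,3) dad: {A}
  cell(0,3) adad: {S}

S ∈ T[0,3] ⇒ YES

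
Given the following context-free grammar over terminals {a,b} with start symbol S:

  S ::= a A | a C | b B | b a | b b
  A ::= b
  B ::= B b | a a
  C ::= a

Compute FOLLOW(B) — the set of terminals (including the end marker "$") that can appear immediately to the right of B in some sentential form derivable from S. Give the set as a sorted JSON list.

FIRST sets, iterate to fixpoint:
[1]
  A via A→b: +{b}
  B via B→a a: +{a}
  C via C→a: +{a}
  S via S→a A: +{a}
  S via S→b B: +{b}
  S: {a,b}  A: {b}  B: {a}  C: {a}
[2] done
  S: {a,b}  A: {b}  B: {a}  C: {a}

Compute FOLLOW by fixpoint:
seed FOLLOW(S) with $
pass 1:
  B→B b: FOLLOW(B) ⊇ FIRST(b) = {b}; new: +{b}
  S→a A: FOLLOW(A) ⊇ FOLLOW(S) ⊇ {$}; new: +{$}
  S→a C: FOLLOW(C) ⊇ FOLLOW(S) ⊇ {$}; new: +{$}
  S→b B: FOLLOW(B) ⊇ FOLLOW(S) ⊇ {$}; new: +{$}
  S: {$}  A: {$}  B: {$,b}  C: {$}
pass 2: (no change)
  S: {$}  A: {$}  B: {$,b}  C: {$}

FOLLOW(B) = ["$", "b"]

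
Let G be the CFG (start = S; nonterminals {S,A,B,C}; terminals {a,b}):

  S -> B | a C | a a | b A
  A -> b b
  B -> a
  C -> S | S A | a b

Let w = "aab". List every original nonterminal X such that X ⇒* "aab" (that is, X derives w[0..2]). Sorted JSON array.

CNF form of G:
  S -> T0 A | T1 C | T1 T1 | a
  A -> T0 T0
  B -> a
  C -> S A | T0 A | T1 C | T1 T0 | T1 T1 | a
  T0 -> b
  T1 -> a

CYK fill (cells [i..j] with 0 ≤ i ≤ j ≤ 2 only):
  cell(0,0) a: {B,C,S,T1}  orig:{B,C,S}
  cell(1,1) a: {B,C,S,T1}  orig:{B,C,S}
  cell(2,2) b: {T0}  orig:{}
  cell(0,1) aa: {C,S}
  cell(1,2) ab: {C}
  cell(0,2) aab: {C,S}

Original NTs in T[0,2] deriving "aab": ["C", "S"]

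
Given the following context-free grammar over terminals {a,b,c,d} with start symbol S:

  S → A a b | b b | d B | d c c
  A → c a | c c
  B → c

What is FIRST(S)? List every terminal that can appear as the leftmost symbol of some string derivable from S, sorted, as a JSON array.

FIRST iteration:
iter 1:
  A via A→c a: +{c}
  B via B→c: +{c}
  S via S→A a b: +{c}
  S via S→b b: +{b}
  S via S→d B: +{d}
  FIRST(S)={b,c,d}  FIRST(A)={c}  FIRST(B)={c}
iter 2: done
  FIRST(S)={b,c,d}  FIRST(A)={c}  FIRST(B)={c}

FIRST(S) = ["b", "c", "d"]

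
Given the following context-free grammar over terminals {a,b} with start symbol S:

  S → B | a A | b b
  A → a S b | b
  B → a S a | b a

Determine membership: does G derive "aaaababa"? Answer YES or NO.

CNF form of G:
  S -> T0 A | T0 X4 | T1 T0 | T1 T1
  A -> T0 X2 | b
  B -> T0 X3 | T1 T0
  T0 -> a
  T1 -> b
  X2 -> S T1
  X3 -> S T0
  X4 -> S T0

Fill CYK table bottom-up:
  [0..0]={T0}  "a"  orig:{}
  [1..1]={T0}  "a"  orig:{}
  [2..2]={T0}  "a"  orig:{}
  [3..3]={T0}  "a"  orig:{}
  [4..4]={A,T1}  "b"  orig:{A}
  [5..5]={T0}  "a"  orig:{}
  [6..6]={A,T1}  "b"  orig:{A}
  [7..7]={T0}  "a"  orig:{}
  [0..1]=∅  "aa"
  [1..2]=∅  "aa"
  [2..3]=∅  "aa"
  [3..4]={S}  "ab"
  [4..5]={B,S}  "ba"
  [5..6]={S}  "ab"
  [6..7]={B,S}  "ba"
  [0..2]=∅  "aaa"
  [1..3]=∅  "aaa"
  [2..4]=∅  "aab"
  [3..5]={X3,X4}  "aba"  orig:{}
  [4..6]={X2}  "bab"  orig:{}
  [5..7]={X3,X4}  "aba"  orig:{}
  [0..3]=∅  "aaaa"
  [1..4]=∅  "aaab"
  [2..5]={B,S}  "aaba"
  [3..6]={A}  "abab"
  [4..7]=∅  "baba"
  [0..4]=∅  "aaaab"
  [1..5]=∅  "aaaba"
  [2..6]={S,X2}  "aabab"  orig:{S}
  [3..7]=∅  "ababa"
  [0..5]=∅  "aaaaba"
  [1..6]={A}  "aaabab"
  [2..7]={X3,X4}  "aababa"  orig:{}
  [0..6]={S}  "aaaabab"
  [1..7]={B,S}  "aaababa"
  [0..7]={X3,X4}  "aaaababa"  orig:{}

S ∉ T[0,7] ⇒ NO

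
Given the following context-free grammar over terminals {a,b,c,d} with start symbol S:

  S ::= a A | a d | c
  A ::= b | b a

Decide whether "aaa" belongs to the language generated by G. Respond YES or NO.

CNF form of G:
  S -> T1 A | T1 T2 | c
  A -> T0 T1 | b
  T0 -> b
  T1 -> a
  T2 -> d

CYK fill:
  [0..0]={T1}  "a"  orig:{}
  [1..1]={T1}  "a"  orig:{}
  [2..2]={T1}  "a"  orig:{}
  [0..1]=∅  "aa"
  [1..2]=∅  "aa"
  [0..2]=∅  "aaa"

S ∉ T[0,2] ⇒ NO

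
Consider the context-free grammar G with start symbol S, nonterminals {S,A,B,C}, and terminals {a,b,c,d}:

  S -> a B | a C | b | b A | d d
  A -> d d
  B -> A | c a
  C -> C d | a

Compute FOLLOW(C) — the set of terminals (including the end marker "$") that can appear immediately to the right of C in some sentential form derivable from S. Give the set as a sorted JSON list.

Compute FIRST by fixpoint:
iter 1:
  A via A→d d: +{d}
  B via B→A: +{d}
  B via B→c a: +{c}
  C via C→a: +{a}
  S via S→a B: +{a}
  S via S→b: +{b}
  S via S→d d: +{d}
  S: {a,b,d}  A: {d}  B: {c,d}  C: {a}
iter 2: done
  S: {a,b,d}  A: {d}  B: {c,d}  C: {a}

Compute FOLLOW by fixpoint:
initialize: $ ∈ FOLLOW(S)
round 1:
  C→C d: FOLLOW(C) ⊇ FIRST(d) = {d}; new: +{d}
  S→a B: FOLLOW(B) ⊇ FOLLOW(S) ⊇ {$}; new: +{$}
  S→a C: FOLLOW(C) ⊇ FOLLOW(S) ⊇ {$}; new: +{$}
  S→b A: FOLLOW(A) ⊇ FOLLOW(S) ⊇ {$}; new: +{$}
  FOLLOW(S)={$}  FOLLOW(A)={$}  FOLLOW(B)={$}  FOLLOW(C)={$,d}
round 2: done
  FOLLOW(S)={$}  FOLLOW(A)={$}  FOLLOW(B)={$}  FOLLOW(C)={$,d}

FOLLOW(C) = ["$", "d"]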